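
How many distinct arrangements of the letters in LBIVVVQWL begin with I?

With the first slot taken by I, it remains to arrange the other 8 letters (LBVVVQWL).
Those 8 letters have L appearing twice and V appearing 3 times, giving (8)!/(3!·2!) = 3360.

3360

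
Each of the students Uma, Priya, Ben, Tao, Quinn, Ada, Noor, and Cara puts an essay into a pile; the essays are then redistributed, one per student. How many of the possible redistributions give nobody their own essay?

14833

Let Aᵢ be the assignments in which student i gets their own essay. We want the size of the complement of A₁∪…∪A_8.
By inclusion–exclusion this is Σ_{j=0}^{8} (−1)^j C(8,j)·(8−j)!.
Computing: 40320 − 40320 + 20160 − 6720 + 1680 − 336 + 56 − 8 + 1 = 14833.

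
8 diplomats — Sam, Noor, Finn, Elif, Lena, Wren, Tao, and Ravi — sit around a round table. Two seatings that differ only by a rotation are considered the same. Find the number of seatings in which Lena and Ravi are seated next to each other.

1440

Treat {Lena, Ravi} as one unit (2 internal orders) and seat the resulting 7 units around the table: (6)! circular arrangements.
So 2 × (6)! = 2 × 720 = 1440.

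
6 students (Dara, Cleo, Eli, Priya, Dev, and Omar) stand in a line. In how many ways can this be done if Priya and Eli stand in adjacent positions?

Glue Priya and Eli into one block (2 internal orders), leaving 5 units to arrange in a row.
So the count is 2·(5)! = 240.

240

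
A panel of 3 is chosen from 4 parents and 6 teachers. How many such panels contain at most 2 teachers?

100

Split by how many teachers are chosen (0 through 2).
Sum: C(6,0)·C(4,3) + C(6,1)·C(4,2) + C(6,2)·C(4,1) = 4 + 36 + 60 = 100.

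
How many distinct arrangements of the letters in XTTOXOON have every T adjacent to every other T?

420

Treat the 2 copies of T as a single block. The multiset to arrange is then {TT, N, O, O, O, X, X}, 7 items in all.
That gives (7)!/(3!·2!) = 420 arrangements.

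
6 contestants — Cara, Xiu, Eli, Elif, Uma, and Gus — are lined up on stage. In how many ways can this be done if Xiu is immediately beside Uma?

Glue Xiu and Uma into one block (2 internal orders), leaving 5 units to arrange in a row.
So the count is 2·(5)! = 240.

240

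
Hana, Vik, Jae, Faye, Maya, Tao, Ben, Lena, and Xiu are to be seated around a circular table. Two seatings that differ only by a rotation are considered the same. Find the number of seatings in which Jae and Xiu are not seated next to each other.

30240

All circular seatings of 9 people number (8)! = 40320.
Seatings with Jae beside Xiu: treat them as a block with 2 internal orders, giving 2 × (7)! = 10080.
Subtracting, 40320 − 10080 = 30240.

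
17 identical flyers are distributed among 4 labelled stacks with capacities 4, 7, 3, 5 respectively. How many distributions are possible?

By stars and bars, unrestricted non-negative solutions to x_1+…+x_4 = 17 number C(17+3,3) = 1140.
Subtract solutions that violate a single cap (substitute x_i' = x_i − (cap_i+1)): x_1 ≥ 5 gives C(15,3) = 455; x_2 ≥ 8 gives C(12,3) = 220; x_3 ≥ 4 gives C(16,3) = 560; x_4 ≥ 6 gives C(14,3) = 364. Together 1599.
Add back pairs where two caps are both exceeded: 35 + 165 + 84 + 56 + 20 + 120 = 480.
Subtract triples: 1 + 0 + 10 + 0 = 11.
By inclusion–exclusion the count is 1140 − 1599 + 480 − 11 = 10.

10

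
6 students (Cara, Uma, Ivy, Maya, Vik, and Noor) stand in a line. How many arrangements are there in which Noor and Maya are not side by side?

There are 6! = 720 arrangements in all. If Noor and Maya are adjacent, merging them into one block gives 2·(5)! = 240 arrangements.
So 720 − 240 = 480 arrangements keep them apart.

480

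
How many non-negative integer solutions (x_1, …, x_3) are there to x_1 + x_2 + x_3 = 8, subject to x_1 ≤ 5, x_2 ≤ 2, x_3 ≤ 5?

By stars and bars, unrestricted non-negative solutions to x_1+…+x_3 = 8 number C(8+2,2) = 45.
Subtract solutions that violate a single cap (substitute x_i' = x_i − (cap_i+1)): x_1 ≥ 6 gives C(4,2) = 6; x_2 ≥ 3 gives C(7,2) = 21; x_3 ≥ 6 gives C(4,2) = 6. Together 33.
No two caps can be exceeded simultaneously, so the pair terms are all 0.
By inclusion–exclusion the count is 45 − 33 + 0 = 12.

12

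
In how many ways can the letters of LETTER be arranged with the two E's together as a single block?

Treat the 2 copies of E as a single block. The multiset to arrange is then {EE, L, R, T, T}, 5 items in all.
That gives (5)!/(2!) = 60 arrangements.

60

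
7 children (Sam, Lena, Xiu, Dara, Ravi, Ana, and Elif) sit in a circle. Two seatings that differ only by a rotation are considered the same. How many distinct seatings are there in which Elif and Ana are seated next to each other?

240

Treat {Elif, Ana} as one unit (2 internal orders) and seat the resulting 6 units around the table: (5)! circular arrangements.
So 2 × (5)! = 2 × 120 = 240.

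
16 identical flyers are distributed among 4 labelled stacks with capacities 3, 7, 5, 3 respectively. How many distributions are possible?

10

By stars and bars, unrestricted non-negative solutions to x_1+…+x_4 = 16 number C(16+3,3) = 969.
Subtract solutions that violate a single cap (substitute x_i' = x_i − (cap_i+1)): x_1 ≥ 4 gives C(15,3) = 455; x_2 ≥ 8 gives C(11,3) = 165; x_3 ≥ 6 gives C(13,3) = 286; x_4 ≥ 4 gives C(15,3) = 455. Together 1361.
Add back pairs where two caps are both exceeded: 35 + 84 + 165 + 10 + 35 + 84 = 413.
Subtract triples: 0 + 1 + 10 + 0 = 11.
By inclusion–exclusion the count is 969 − 1361 + 413 − 11 = 10.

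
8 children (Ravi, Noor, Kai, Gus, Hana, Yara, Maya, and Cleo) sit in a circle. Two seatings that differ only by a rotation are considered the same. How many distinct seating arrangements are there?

Around a circle, 8 distinct people have 8!/8 = (7)! = 5040 rotationally distinct seatings.

5040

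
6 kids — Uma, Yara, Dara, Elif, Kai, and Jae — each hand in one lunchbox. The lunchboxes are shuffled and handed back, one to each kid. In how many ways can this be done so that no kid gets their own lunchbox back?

Let Aᵢ be the assignments in which kid i gets their own lunchbox. We want the size of the complement of A₁∪…∪A_6.
By inclusion–exclusion this is Σ_{j=0}^{6} (−1)^j C(6,j)·(6−j)!.
Computing: 720 − 720 + 360 − 120 + 30 − 6 + 1 = 265.

265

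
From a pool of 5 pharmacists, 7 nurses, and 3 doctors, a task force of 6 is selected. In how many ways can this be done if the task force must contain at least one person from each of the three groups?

3850

Total 6-person selections from all 15: C(15,6) = 5005.
Subtract selections that omit an entire group: no pharmacists → C(10,6) = 210; no nurses → C(8,6) = 28; no doctors → C(12,6) = 924.
Add back selections omitting two groups (i.e. drawn from a single group): C(5,6) + C(7,6) + C(3,6) = 7.
By inclusion–exclusion: 5005 − 1162 + 7 = 3850.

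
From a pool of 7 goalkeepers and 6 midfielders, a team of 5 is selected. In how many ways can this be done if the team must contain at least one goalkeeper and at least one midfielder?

Total 5-person selections from all 13: C(13,5) = 1287.
Selections missing a whole group: no goalkeepers → C(6,5) = 6; no midfielders → C(7,5) = 21.
Both groups omitted at once is impossible, so 1287 − 27 = 1260.

1260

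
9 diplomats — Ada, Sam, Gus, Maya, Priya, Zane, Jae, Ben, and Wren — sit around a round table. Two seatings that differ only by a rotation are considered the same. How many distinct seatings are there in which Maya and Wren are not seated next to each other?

All circular seatings of 9 people number (8)! = 40320.
Those with Maya next to Wren: fuse the pair into one unit and seat 8 units around a circle — 2·(7)! = 10080.
Subtracting, 40320 − 10080 = 30240.

30240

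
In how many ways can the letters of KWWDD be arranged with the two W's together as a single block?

Treat the 2 copies of W as a single block. The multiset to arrange is then {WW, D, D, K}, 4 items in all.
That gives (4)!/(2!) = 12 arrangements.

12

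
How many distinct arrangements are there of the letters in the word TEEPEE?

30

TEEPEE has 6 letters with E appearing 4 times.
So there are 6! / (4!) = 30 distinguishable arrangements.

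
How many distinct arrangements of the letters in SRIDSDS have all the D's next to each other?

120

Treat the 2 copies of D as a single block. The multiset to arrange is then {DD, I, R, S, S, S}, 6 items in all.
That gives (6)!/(3!) = 120 arrangements.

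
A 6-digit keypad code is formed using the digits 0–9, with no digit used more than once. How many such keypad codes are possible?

This is a permutation of 6 out of 10: P(10,6) = 10!/4!.
That product is 10 × 9 × 8 × 7 × 6 × 5 = 151200.

151200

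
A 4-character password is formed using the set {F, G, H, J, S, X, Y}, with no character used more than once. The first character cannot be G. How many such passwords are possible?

The first character has 7−1 = 6 choices (anything except G).
The remaining 3 characters are filled from the other 6 symbols without repetition: 6 × 5 × 4 = 120.
Total: 6 × 120 = 720.

720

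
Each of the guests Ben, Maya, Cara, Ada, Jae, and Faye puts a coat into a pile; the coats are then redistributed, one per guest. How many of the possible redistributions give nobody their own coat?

Count assignments avoiding every fixed point. For any j of the 6 guests fixed to their own coat, the other 6−j can be arranged in (6−j)! ways.
By inclusion–exclusion this is Σ_{j=0}^{6} (−1)^j C(6,j)·(6−j)!.
Computing: 720 − 720 + 360 − 120 + 30 − 6 + 1 = 265.

265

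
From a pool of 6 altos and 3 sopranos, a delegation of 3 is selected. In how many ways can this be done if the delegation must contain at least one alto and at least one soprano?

63

Total 3-person selections from all 9: C(9,3) = 84.
Selections missing a whole group: no altos → C(3,3) = 1; no sopranos → C(6,3) = 20.
Both groups omitted at once is impossible, so 84 − 21 = 63.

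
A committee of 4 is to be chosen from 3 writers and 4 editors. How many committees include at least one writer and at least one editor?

Unrestricted: C(7,4) = 35 ways to pick any 4 of the 7.
Subtract selections that omit an entire group: no writers → C(4,4) = 1; no editors → C(3,4) = 0.
Both groups omitted at once is impossible, so 35 − 1 = 34.

34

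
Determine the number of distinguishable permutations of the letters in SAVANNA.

420

The 7 letters of SAVANNA have repeats: A appearing 3 times and N appearing twice.
The number of distinct arrangements is 7!/(3!·2!) = 5040/12 = 420.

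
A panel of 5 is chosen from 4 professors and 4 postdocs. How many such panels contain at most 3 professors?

52

Split by how many professors are chosen (0 through 3).
Sum: C(4,0)·C(4,5) + C(4,1)·C(4,4) + C(4,2)·C(4,3) + C(4,3)·C(4,2) = 0 + 4 + 24 + 24 = 52.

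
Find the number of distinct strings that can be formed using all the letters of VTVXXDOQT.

Letter multiplicities in VTVXXDOQT: D×1, O×1, Q×1, T×2, V×2, X×2.
The number of distinct arrangements is 9!/(2!·2!·2!) = 362880/8 = 45360.

45360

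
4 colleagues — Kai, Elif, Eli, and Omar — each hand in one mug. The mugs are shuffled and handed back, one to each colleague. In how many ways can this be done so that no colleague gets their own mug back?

Count assignments avoiding every fixed point. For any j of the 4 colleagues fixed to their own mug, the other 4−j can be arranged in (4−j)! ways.
By inclusion–exclusion this is Σ_{j=0}^{4} (−1)^j C(4,j)·(4−j)!.
Computing: 24 − 24 + 12 − 4 + 1 = 9.

9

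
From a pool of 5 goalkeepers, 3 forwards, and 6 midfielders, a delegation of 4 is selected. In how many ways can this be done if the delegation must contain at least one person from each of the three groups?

Total 4-person selections from all 14: C(14,4) = 1001.
Selections missing a whole group: no goalkeepers → C(9,4) = 126; no forwards → C(11,4) = 330; no midfielders → C(8,4) = 70.
Add back selections omitting two groups (i.e. drawn from a single group): C(5,4) + C(3,4) + C(6,4) = 20.
By inclusion–exclusion: 1001 − 526 + 20 = 495.

495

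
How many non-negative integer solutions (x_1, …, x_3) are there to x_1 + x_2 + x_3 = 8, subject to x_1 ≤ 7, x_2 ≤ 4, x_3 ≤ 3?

19

Without the upper bounds there are C(10,2) = 45 ways to split 8 among 3 variables.
Subtract solutions that violate a single cap (substitute x_i' = x_i − (cap_i+1)): x_1 ≥ 8 gives C(2,2) = 1; x_2 ≥ 5 gives C(5,2) = 10; x_3 ≥ 4 gives C(6,2) = 15. Together 26.
No two caps can be exceeded simultaneously, so the pair terms are all 0.
By inclusion–exclusion the count is 45 − 26 + 0 = 19.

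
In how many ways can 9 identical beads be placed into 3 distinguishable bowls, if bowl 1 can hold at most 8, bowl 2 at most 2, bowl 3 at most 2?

Without the upper bounds there are C(11,2) = 55 ways to split 9 among 3 bowls.
Subtract solutions that violate a single cap (substitute x_i' = x_i − (cap_i+1)): x_1 ≥ 9 gives C(2,2) = 1; x_2 ≥ 3 gives C(8,2) = 28; x_3 ≥ 3 gives C(8,2) = 28. Together 57.
Add back pairs where two caps are both exceeded: 0 + 0 + 10 = 10.
By inclusion–exclusion the count is 55 − 57 + 10 = 8.

8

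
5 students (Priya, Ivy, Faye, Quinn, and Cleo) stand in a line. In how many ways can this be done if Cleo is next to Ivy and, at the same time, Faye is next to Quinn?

Treat {Cleo,Ivy} as one block (2 orders) and {Faye,Quinn} as another (2 orders).
That leaves 3 units to arrange: 2 × 2 × 3! = 4 × 6 = 24.

24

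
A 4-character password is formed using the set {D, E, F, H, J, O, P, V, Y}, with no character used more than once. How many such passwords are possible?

3024

This is a permutation of 4 out of 9: P(9,4) = 9!/5!.
That product is 9 × 8 × 7 × 6 = 3024.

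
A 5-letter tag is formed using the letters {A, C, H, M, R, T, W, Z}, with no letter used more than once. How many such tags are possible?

With no repetition, fill the 5 letters in order: 8 choices, then 7, down to 4.
8 × 7 × 6 × 5 × 4 = 6720.

6720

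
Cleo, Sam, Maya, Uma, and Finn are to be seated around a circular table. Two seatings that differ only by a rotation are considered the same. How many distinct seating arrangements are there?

24

Seat Cleo anywhere (absorbing the rotational symmetry), then permute the other 4: (4)! = 24.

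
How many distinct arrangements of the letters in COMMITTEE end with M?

With the last slot taken by M, it remains to arrange the other 8 letters (COMITTEE).
Those 8 letters have E appearing twice and T appearing twice, giving (8)!/(2!·2!) = 10080.

10080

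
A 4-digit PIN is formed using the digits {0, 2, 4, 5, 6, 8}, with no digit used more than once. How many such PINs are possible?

360

This is a permutation of 4 out of 6: P(6,4) = 6!/2!.
That product is 6 × 5 × 4 × 3 = 360.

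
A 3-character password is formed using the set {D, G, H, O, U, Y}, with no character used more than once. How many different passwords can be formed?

This is a permutation of 3 out of 6: P(6,3) = 6!/3!.
That product is 6 × 5 × 4 = 120.

120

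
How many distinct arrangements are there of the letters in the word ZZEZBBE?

The 7 letters of ZZEZBBE have repeats: B appearing twice, E appearing twice, and Z appearing 3 times.
The number of distinct arrangements is 7!/(3!·2!·2!) = 5040/24 = 210.

210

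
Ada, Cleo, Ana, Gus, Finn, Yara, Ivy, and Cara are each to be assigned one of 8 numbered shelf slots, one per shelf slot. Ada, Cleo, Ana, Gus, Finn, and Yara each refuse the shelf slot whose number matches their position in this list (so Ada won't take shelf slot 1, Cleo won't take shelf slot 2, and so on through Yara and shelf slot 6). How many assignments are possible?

18806

Let Aᵢ (for 1 ≤ i ≤ 6) be the placements that put person i in their forbidden shelf slot. Any j of these fix j positions, leaving (8−j)! ways to fill the rest, and there are C(6,j) ways to pick which j.
By inclusion–exclusion, the number of valid placements is Σ_{j=0}^{6} (−1)^j C(6,j)·(8−j)!.
Computing: 40320 − 30240 + 10800 − 2400 + 360 − 36 + 2 = 18806.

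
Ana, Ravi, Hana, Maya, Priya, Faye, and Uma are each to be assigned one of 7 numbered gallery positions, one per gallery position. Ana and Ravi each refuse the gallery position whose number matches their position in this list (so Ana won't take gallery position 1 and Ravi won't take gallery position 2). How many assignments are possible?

3720

Let Aᵢ (for i ∈ {1, 2}) be the placements that put person i in their forbidden gallery position. Any j of these fix j positions, leaving (7−j)! ways to fill the rest, and there are C(2,j) ways to pick which j.
By inclusion–exclusion, the number of valid placements is Σ_{j=0}^{2} (−1)^j C(2,j)·(7−j)!.
Computing: 5040 − 1440 + 120 = 3720.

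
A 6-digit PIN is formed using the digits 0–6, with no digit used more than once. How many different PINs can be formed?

With no repetition, fill the 6 digits in order: 7 choices, then 6, down to 2.
7 × 6 × 5 × 4 × 3 × 2 = 5040.

5040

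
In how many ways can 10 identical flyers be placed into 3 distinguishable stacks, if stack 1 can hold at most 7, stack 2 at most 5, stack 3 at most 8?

42

By stars and bars, unrestricted non-negative solutions to x_1+…+x_3 = 10 number C(10+2,2) = 66.
Subtract solutions that violate a single cap (substitute x_i' = x_i − (cap_i+1)): x_1 ≥ 8 gives C(4,2) = 6; x_2 ≥ 6 gives C(6,2) = 15; x_3 ≥ 9 gives C(3,2) = 3. Together 24.
No two caps can be exceeded simultaneously, so the pair terms are all 0.
By inclusion–exclusion the count is 66 − 24 + 0 = 42.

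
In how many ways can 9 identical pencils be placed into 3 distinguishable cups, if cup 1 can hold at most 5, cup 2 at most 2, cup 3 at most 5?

9

By stars and bars, unrestricted non-negative solutions to x_1+…+x_3 = 9 number C(9+2,2) = 55.
Subtract solutions that violate a single cap (substitute x_i' = x_i − (cap_i+1)): x_1 ≥ 6 gives C(5,2) = 10; x_2 ≥ 3 gives C(8,2) = 28; x_3 ≥ 6 gives C(5,2) = 10. Together 48.
Add back pairs where two caps are both exceeded: 1 + 0 + 1 = 2.
By inclusion–exclusion the count is 55 − 48 + 2 = 9.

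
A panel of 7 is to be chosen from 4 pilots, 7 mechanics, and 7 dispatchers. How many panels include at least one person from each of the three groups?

With no constraint there are C(18,7) = 31824 possible selections.
Subtract selections that omit an entire group: no pilots → C(14,7) = 3432; no mechanics → C(11,7) = 330; no dispatchers → C(11,7) = 330.
Add back selections omitting two groups (i.e. drawn from a single group): C(4,7) + C(7,7) + C(7,7) = 2.
By inclusion–exclusion: 31824 − 4092 + 2 = 27734.

27734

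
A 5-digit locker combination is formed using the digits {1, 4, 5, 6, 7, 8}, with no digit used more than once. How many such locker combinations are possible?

With no repetition, fill the 5 digits in order: 6 choices, then 5, down to 2.
6 × 5 × 4 × 3 × 2 = 720.

720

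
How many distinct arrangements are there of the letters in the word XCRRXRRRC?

756

The 9 letters of XCRRXRRRC have repeats: C appearing twice, R appearing 5 times, and X appearing twice.
The number of distinct arrangements is 9!/(5!·2!·2!) = 362880/480 = 756.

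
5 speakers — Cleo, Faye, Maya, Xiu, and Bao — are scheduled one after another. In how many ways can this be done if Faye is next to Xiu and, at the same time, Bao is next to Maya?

24

Treat {Faye,Xiu} as one block (2 orders) and {Bao,Maya} as another (2 orders).
That leaves 3 units to arrange: 2 × 2 × 3! = 4 × 6 = 24.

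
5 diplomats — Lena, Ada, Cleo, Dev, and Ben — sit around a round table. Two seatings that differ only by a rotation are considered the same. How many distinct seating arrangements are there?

Fix one person's seat to break rotational symmetry; the remaining 4 people can be arranged in (4)! = 24 ways.

24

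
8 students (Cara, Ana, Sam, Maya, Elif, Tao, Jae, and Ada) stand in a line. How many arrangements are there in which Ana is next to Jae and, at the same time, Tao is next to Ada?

2880

Treat {Ana,Jae} as one block (2 orders) and {Tao,Ada} as another (2 orders).
That leaves 6 units to arrange: 2 × 2 × 6! = 4 × 720 = 2880.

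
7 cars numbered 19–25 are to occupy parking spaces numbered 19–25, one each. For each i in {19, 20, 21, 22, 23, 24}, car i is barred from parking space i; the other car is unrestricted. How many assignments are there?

Let Aᵢ (for 19 ≤ i ≤ 24) be the placements that put car i in its forbidden parking space. Any j of these fix j positions, leaving (7−j)! ways to fill the rest, and there are C(6,j) ways to pick which j.
By inclusion–exclusion, the number of valid placements is Σ_{j=0}^{6} (−1)^j C(6,j)·(7−j)!.
Computing: 5040 − 4320 + 1800 − 480 + 90 − 12 + 1 = 2119.

2119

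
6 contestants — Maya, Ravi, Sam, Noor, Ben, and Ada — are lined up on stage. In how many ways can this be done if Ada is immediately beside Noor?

Treat {Ada, Noor} as a single unit. There are 5 units to order, and the pair itself can be ordered 2 ways.
So the count is 2·(5)! = 240.

240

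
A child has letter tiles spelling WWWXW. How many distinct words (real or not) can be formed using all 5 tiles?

Letter multiplicities in WWWXW: W×4, X×1.
Dividing 5! = 120 by 4! = 24 for the repeated letters gives 5.

5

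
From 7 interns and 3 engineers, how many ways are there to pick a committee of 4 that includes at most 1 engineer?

140

Split by how many engineers are chosen (0 through 1).
Sum: C(3,0)·C(7,4) + C(3,1)·C(7,3) = 35 + 105 = 140.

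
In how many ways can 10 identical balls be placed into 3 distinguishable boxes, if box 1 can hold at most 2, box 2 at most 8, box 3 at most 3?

9

Ignoring the caps, the number of non-negative solutions to x_1+…+x_3 = 10 is C(12,2) = 66.
Subtract solutions that violate a single cap (substitute x_i' = x_i − (cap_i+1)): x_1 ≥ 3 gives C(9,2) = 36; x_2 ≥ 9 gives C(3,2) = 3; x_3 ≥ 4 gives C(8,2) = 28. Together 67.
Add back pairs where two caps are both exceeded: 0 + 10 + 0 = 10.
By inclusion–exclusion the count is 66 − 67 + 10 = 9.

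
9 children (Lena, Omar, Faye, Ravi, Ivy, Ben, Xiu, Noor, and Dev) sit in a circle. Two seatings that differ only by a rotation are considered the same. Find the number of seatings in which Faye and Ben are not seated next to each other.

30240

Without the restriction there are (8)! = 40320 seatings.
Those with Faye next to Ben: fuse the pair into one unit and seat 8 units around a circle — 2·(7)! = 10080.
Subtracting, 40320 − 10080 = 30240.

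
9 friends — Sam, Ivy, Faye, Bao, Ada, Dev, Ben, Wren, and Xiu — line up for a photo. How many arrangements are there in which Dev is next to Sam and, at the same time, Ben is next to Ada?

Treat {Dev,Sam} as one block (2 orders) and {Ben,Ada} as another (2 orders).
That leaves 7 units to arrange: 2 × 2 × 7! = 4 × 5040 = 20160.

20160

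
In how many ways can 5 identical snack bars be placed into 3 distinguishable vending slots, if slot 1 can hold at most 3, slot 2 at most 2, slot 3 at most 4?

11

By stars and bars, unrestricted non-negative solutions to x_1+…+x_3 = 5 number C(5+2,2) = 21.
Subtract solutions that violate a single cap (substitute x_i' = x_i − (cap_i+1)): x_1 ≥ 4 gives C(3,2) = 3; x_2 ≥ 3 gives C(4,2) = 6; x_3 ≥ 5 gives C(2,2) = 1. Together 10.
No two caps can be exceeded simultaneously, so the pair terms are all 0.
By inclusion–exclusion the count is 21 − 10 + 0 = 11.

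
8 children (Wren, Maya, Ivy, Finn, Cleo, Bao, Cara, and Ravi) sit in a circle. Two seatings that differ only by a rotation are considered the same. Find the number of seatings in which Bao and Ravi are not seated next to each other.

3600

All circular seatings of 8 people number (7)! = 5040.
Seatings with Bao beside Ravi: treat them as a block with 2 internal orders, giving 2 × (6)! = 1440.
Subtracting, 5040 − 1440 = 3600.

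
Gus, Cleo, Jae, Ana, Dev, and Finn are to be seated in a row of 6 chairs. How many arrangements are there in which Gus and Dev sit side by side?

240

Place the 4 others and the Gus-Dev pair as 5 objects in a line; the pair has 2 internal arrangements.
That gives 2 × 5! = 2 × 120 = 240.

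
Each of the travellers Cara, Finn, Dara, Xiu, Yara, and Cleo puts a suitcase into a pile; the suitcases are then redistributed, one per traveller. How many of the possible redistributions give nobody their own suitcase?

265

This is the derangement count D_6: permutations of 6 items with no fixed point.
By inclusion–exclusion this is Σ_{j=0}^{6} (−1)^j C(6,j)·(6−j)!.
Computing: 720 − 720 + 360 − 120 + 30 − 6 + 1 = 265.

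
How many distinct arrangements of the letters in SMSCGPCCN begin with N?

3360

Fix N in the first position and arrange the remaining 8 letters.
Those 8 letters have C appearing 3 times and S appearing twice, giving (8)!/(3!·2!) = 3360.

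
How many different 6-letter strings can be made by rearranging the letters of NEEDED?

Letter multiplicities in NEEDED: D×2, E×3, N×1.
Dividing 6! = 720 by 3!·2! = 12 for the repeated letters gives 60.

60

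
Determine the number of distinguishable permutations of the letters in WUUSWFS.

The 7 letters of WUUSWFS have repeats: S appearing twice, U appearing twice, and W appearing twice.
Dividing 7! = 5040 by 2!·2!·2! = 8 for the repeated letters gives 630.

630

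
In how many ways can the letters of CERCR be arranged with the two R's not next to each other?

Total arrangements of CERCR: 5!/(2!·2!) = 30.
If the two R's are adjacent, glue them into one block, leaving 4 items to arrange: (4)!/(2!) = 12 ways.
Subtracting, 30 − 12 = 18 arrangements keep the R's apart.

18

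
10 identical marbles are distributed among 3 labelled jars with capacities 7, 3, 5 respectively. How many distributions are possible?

18

Without the upper bounds there are C(12,2) = 66 ways to split 10 among 3 jars.
Subtract solutions that violate a single cap (substitute x_i' = x_i − (cap_i+1)): x_1 ≥ 8 gives C(4,2) = 6; x_2 ≥ 4 gives C(8,2) = 28; x_3 ≥ 6 gives C(6,2) = 15. Together 49.
Add back pairs where two caps are both exceeded: 0 + 0 + 1 = 1.
By inclusion–exclusion the count is 66 − 49 + 1 = 18.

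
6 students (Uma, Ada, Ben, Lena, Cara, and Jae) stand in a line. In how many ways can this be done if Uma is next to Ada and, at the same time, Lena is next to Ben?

96

Treat {Uma,Ada} as one block (2 orders) and {Lena,Ben} as another (2 orders).
That leaves 4 units to arrange: 2 × 2 × 4! = 4 × 24 = 96.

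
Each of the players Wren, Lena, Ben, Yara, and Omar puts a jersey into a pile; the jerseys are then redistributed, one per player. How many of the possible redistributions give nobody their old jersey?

44

This is the derangement count D_5: permutations of 5 items with no fixed point.
By inclusion–exclusion this is Σ_{j=0}^{5} (−1)^j C(5,j)·(5−j)!.
Computing: 120 − 120 + 60 − 20 + 5 − 1 = 44.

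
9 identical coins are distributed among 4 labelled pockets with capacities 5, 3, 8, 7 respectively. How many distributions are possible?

Without the upper bounds there are C(12,3) = 220 ways to split 9 among 4 pockets.
Subtract solutions that violate a single cap (substitute x_i' = x_i − (cap_i+1)): x_1 ≥ 6 gives C(6,3) = 20; x_2 ≥ 4 gives C(8,3) = 56; x_3 ≥ 9 gives C(3,3) = 1; x_4 ≥ 8 gives C(4,3) = 4. Together 81.
No two caps can be exceeded simultaneously, so the pair terms are all 0.
By inclusion–exclusion the count is 220 − 81 + 0 = 139.

139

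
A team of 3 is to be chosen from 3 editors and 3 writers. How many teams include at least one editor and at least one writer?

Unrestricted: C(6,3) = 20 ways to pick any 3 of the 6.
Subtract selections that omit an entire group: no editors → C(3,3) = 1; no writers → C(3,3) = 1.
Both groups omitted at once is impossible, so 20 − 2 = 18.

18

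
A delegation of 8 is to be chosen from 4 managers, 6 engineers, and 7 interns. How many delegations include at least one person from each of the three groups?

22813

Total 8-person selections from all 17: C(17,8) = 24310.
Subtract selections that omit an entire group: no managers → C(13,8) = 1287; no engineers → C(11,8) = 165; no interns → C(10,8) = 45.
Add back selections omitting two groups (i.e. drawn from a single group): C(4,8) + C(6,8) + C(7,8) = 0.
By inclusion–exclusion: 24310 − 1497 + 0 = 22813.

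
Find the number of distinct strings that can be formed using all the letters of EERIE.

20

EERIE has 5 letters with E appearing 3 times.
So there are 5! / (3!) = 20 distinguishable arrangements.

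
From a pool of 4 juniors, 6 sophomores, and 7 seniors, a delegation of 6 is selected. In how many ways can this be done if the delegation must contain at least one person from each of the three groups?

9996

With no constraint there are C(17,6) = 12376 possible selections.
Selections missing a whole group: no juniors → C(13,6) = 1716; no sophomores → C(11,6) = 462; no seniors → C(10,6) = 210.
Add back selections omitting two groups (i.e. drawn from a single group): C(4,6) + C(6,6) + C(7,6) = 8.
By inclusion–exclusion: 12376 − 2388 + 8 = 9996.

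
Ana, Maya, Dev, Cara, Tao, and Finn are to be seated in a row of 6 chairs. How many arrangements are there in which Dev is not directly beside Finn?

480

Of the 6! = 720 arrangements, those with Dev and Finn adjacent number 2 × 5! = 240 (treat the pair as a block with 2 internal orders).
So 720 − 240 = 480 arrangements keep them apart.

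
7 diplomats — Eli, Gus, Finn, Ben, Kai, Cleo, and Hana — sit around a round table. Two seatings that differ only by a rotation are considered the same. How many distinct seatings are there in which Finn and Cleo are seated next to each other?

Treat {Finn, Cleo} as one unit (2 internal orders) and seat the resulting 6 units around the table: (5)! circular arrangements.
So 2 × (5)! = 2 × 120 = 240.

240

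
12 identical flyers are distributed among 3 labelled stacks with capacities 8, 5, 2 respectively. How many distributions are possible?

Ignoring the caps, the number of non-negative solutions to x_1+…+x_3 = 12 is C(14,2) = 91.
Subtract solutions that violate a single cap (substitute x_i' = x_i − (cap_i+1)): x_1 ≥ 9 gives C(5,2) = 10; x_2 ≥ 6 gives C(8,2) = 28; x_3 ≥ 3 gives C(11,2) = 55. Together 93.
Add back pairs where two caps are both exceeded: 0 + 1 + 10 = 11.
By inclusion–exclusion the count is 91 − 93 + 11 = 9.

9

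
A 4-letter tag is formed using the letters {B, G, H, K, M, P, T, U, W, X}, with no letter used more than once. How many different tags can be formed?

5040

This is a permutation of 4 out of 10: P(10,4) = 10!/6!.
10 × 9 × 8 × 7 = 5040.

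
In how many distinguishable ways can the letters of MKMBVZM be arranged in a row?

The 7 letters of MKMBVZM have repeats: M appearing 3 times.
Dividing 7! = 5040 by 3! = 6 for the repeated letters gives 840.

840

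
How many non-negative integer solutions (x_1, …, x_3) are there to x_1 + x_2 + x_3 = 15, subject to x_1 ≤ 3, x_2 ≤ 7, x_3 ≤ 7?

Without the upper bounds there are C(17,2) = 136 ways to split 15 among 3 variables.
Subtract solutions that violate a single cap (substitute x_i' = x_i − (cap_i+1)): x_1 ≥ 4 gives C(13,2) = 78; x_2 ≥ 8 gives C(9,2) = 36; x_3 ≥ 8 gives C(9,2) = 36. Together 150.
Add back pairs where two caps are both exceeded: 10 + 10 + 0 = 20.
By inclusion–exclusion the count is 136 − 150 + 20 = 6.

6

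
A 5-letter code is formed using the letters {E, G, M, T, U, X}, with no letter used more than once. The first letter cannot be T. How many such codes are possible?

The first letter has 6−1 = 5 choices (anything except T).
The remaining 4 letters are filled from the other 5 symbols without repetition: 5 × 4 × 3 × 2 = 120.
Total: 5 × 120 = 600.

600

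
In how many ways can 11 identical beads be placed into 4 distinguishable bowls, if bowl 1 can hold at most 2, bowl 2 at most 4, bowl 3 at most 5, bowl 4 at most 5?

Ignoring the caps, the number of non-negative solutions to x_1+…+x_4 = 11 is C(14,3) = 364.
Subtract solutions that violate a single cap (substitute x_i' = x_i − (cap_i+1)): x_1 ≥ 3 gives C(11,3) = 165; x_2 ≥ 5 gives C(9,3) = 84; x_3 ≥ 6 gives C(8,3) = 56; x_4 ≥ 6 gives C(8,3) = 56. Together 361.
Add back pairs where two caps are both exceeded: 20 + 10 + 10 + 1 + 1 + 0 = 42.
By inclusion–exclusion the count is 364 − 361 + 42 = 45.

45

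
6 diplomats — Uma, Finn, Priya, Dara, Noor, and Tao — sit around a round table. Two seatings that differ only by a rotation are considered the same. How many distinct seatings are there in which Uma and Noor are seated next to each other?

48

Glue Uma and Noor into a block (2 internal orders). Seating 5 units around a circle gives (4)! arrangements.
So 2 × (4)! = 2 × 24 = 48.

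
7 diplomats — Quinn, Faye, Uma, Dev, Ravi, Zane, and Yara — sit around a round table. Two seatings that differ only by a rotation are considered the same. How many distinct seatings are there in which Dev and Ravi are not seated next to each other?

480

All circular seatings of 7 people number (6)! = 720.
Those with Dev next to Ravi: fuse the pair into one unit and seat 6 units around a circle — 2·(5)! = 240.
Subtracting, 720 − 240 = 480.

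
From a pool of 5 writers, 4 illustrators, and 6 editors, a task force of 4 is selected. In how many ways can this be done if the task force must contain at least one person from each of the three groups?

Unrestricted: C(15,4) = 1365 ways to pick any 4 of the 15.
Selections missing a whole group: no writers → C(10,4) = 210; no illustrators → C(11,4) = 330; no editors → C(9,4) = 126.
Add back selections omitting two groups (i.e. drawn from a single group): C(5,4) + C(4,4) + C(6,4) = 21.
By inclusion–exclusion: 1365 − 666 + 21 = 720.

720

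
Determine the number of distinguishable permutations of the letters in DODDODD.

21

DODDODD has 7 letters with D appearing 5 times and O appearing twice.
Dividing 7! = 5040 by 5!·2! = 240 for the repeated letters gives 21.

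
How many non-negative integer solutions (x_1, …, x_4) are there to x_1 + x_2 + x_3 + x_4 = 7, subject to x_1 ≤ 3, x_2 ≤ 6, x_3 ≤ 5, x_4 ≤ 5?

By stars and bars, unrestricted non-negative solutions to x_1+…+x_4 = 7 number C(7+3,3) = 120.
Subtract solutions that violate a single cap (substitute x_i' = x_i − (cap_i+1)): x_1 ≥ 4 gives C(6,3) = 20; x_2 ≥ 7 gives C(3,3) = 1; x_3 ≥ 6 gives C(4,3) = 4; x_4 ≥ 6 gives C(4,3) = 4. Together 29.
No two caps can be exceeded simultaneously, so the pair terms are all 0.
By inclusion–exclusion the count is 120 − 29 + 0 = 91.

91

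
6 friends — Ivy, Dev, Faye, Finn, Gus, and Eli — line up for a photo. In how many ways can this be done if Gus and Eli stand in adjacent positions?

Treat {Gus, Eli} as a single unit. There are 5 units to order, and the pair itself can be ordered 2 ways.
That gives 2 × 5! = 2 × 120 = 240.

240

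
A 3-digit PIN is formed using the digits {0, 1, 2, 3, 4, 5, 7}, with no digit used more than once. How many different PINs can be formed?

With no repetition, fill the 3 digits in order: 7 choices, then 6, down to 5.
7 × 6 × 5 = 210.

210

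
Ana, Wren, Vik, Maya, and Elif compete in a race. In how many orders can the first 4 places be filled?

120

There are 5 choices for 1st place, 4 for 2nd, and so on down to 2 for position 4.
That gives 5 × 4 × 3 × 2 = 120.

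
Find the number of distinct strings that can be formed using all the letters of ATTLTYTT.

The 8 letters of ATTLTYTT have repeats: T appearing 5 times.
So there are 8! / (5!) = 336 distinguishable arrangements.

336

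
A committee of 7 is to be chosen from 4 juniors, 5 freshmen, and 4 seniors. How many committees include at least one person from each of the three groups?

Unrestricted: C(13,7) = 1716 ways to pick any 7 of the 13.
Subtract selections that omit an entire group: no juniors → C(9,7) = 36; no freshmen → C(8,7) = 8; no seniors → C(9,7) = 36.
Add back selections omitting two groups (i.e. drawn from a single group): C(4,7) + C(5,7) + C(4,7) = 0.
By inclusion–exclusion: 1716 − 80 + 0 = 1636.

1636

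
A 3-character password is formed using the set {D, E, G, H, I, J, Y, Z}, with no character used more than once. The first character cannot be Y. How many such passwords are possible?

294

The first character has 8−1 = 7 choices (anything except Y).
The remaining 2 characters are filled from the other 7 symbols without repetition: 7 × 6 = 42.
Total: 7 × 42 = 294.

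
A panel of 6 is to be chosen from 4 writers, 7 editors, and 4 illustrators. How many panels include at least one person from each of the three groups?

With no constraint there are C(15,6) = 5005 possible selections.
Subtract selections that omit an entire group: no writers → C(11,6) = 462; no editors → C(8,6) = 28; no illustrators → C(11,6) = 462.
Add back selections omitting two groups (i.e. drawn from a single group): C(4,6) + C(7,6) + C(4,6) = 7.
By inclusion–exclusion: 5005 − 952 + 7 = 4060.

4060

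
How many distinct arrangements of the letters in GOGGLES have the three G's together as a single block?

120

Treat the 3 copies of G as a single block. The multiset to arrange is then {GGG, E, L, O, S}, 5 items in all.
All 5 items are distinct, so there are (5)! = 120 arrangements.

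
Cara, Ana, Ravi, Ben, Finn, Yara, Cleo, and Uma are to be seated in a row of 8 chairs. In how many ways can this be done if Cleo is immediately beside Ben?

Place the 6 others and the Cleo-Ben pair as 7 objects in a line; the pair has 2 internal arrangements.
So the count is 2·(7)! = 10080.

10080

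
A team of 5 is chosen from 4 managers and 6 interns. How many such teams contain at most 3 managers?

Split by how many managers are chosen (0 through 3).
Sum: C(4,0)·C(6,5) + C(4,1)·C(6,4) + C(4,2)·C(6,3) + C(4,3)·C(6,2) = 6 + 60 + 120 + 60 = 246.

246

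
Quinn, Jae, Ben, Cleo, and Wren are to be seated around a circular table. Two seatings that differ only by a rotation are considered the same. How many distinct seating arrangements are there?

Fix one person's seat to break rotational symmetry; the remaining 4 people can be arranged in (4)! = 24 ways.

24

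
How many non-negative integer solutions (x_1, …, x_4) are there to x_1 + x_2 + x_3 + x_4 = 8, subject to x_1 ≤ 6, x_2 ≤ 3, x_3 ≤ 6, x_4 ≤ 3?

Ignoring the caps, the number of non-negative solutions to x_1+…+x_4 = 8 is C(11,3) = 165.
Subtract solutions that violate a single cap (substitute x_i' = x_i − (cap_i+1)): x_1 ≥ 7 gives C(4,3) = 4; x_2 ≥ 4 gives C(7,3) = 35; x_3 ≥ 7 gives C(4,3) = 4; x_4 ≥ 4 gives C(7,3) = 35. Together 78.
Add back pairs where two caps are both exceeded: 0 + 0 + 0 + 0 + 1 + 0 = 1.
By inclusion–exclusion the count is 165 − 78 + 1 = 88.

88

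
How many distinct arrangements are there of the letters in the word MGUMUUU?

105

MGUMUUU has 7 letters with M appearing twice and U appearing 4 times.
The number of distinct arrangements is 7!/(4!·2!) = 5040/48 = 105.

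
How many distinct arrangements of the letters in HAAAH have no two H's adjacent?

Total arrangements of HAAAH: 5!/(3!·2!) = 10.
Arrangements with the H's together: treat HH as one letter, giving (4)!/(3!) = 4.
Hence 10 − 4 = 6.

6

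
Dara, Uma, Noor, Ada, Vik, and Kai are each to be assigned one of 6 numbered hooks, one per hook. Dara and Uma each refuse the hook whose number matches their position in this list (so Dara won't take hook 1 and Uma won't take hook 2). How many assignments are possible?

Let Aᵢ (for i ∈ {1, 2}) be the placements that put person i in their forbidden hook. Any j of these fix j positions, leaving (6−j)! ways to fill the rest, and there are C(2,j) ways to pick which j.
By inclusion–exclusion, the number of valid placements is Σ_{j=0}^{2} (−1)^j C(2,j)·(6−j)!.
Computing: 720 − 240 + 24 = 504.

504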